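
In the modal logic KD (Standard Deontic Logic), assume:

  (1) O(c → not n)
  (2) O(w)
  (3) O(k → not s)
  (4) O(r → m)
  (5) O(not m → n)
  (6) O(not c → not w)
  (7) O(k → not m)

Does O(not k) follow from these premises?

Yes

Premise 2 gives O(w).
Premise 6 is O(not c → not w); contrapositively O(w → c). Since O(w) holds, K gives O(c).
Premise 1 is O(c → not n); since O(c), deontic closure gives O(not n).
Premise 5 is O(not m → n); contrapositively O(not n → m). Since O(not n) holds, K gives O(m).
Premise 7 is O(k → not m); contrapositively O(m → not k). Since O(m) holds, K gives O(not k).
Premises 3, 4 do not contribute to this derivation.
So O(not k) follows.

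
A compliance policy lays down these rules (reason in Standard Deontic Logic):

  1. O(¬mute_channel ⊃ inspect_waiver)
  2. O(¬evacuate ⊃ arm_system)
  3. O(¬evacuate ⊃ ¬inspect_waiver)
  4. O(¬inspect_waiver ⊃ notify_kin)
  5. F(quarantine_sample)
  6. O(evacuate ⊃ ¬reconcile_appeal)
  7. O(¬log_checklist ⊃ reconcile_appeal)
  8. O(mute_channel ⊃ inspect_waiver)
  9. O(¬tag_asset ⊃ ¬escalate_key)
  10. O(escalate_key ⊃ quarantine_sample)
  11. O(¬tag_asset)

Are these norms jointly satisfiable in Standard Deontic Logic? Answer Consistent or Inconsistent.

Consistent

Premise 10 is O(escalate_key ⊃ quarantine_sample), but O(escalate_key) is not derivable from the premises, so it does not yield O(quarantine_sample).
So O(quarantine_sample) is not derivable, and the apparent clash with O(¬quarantine_sample) does not arise.
A world satisfying every obligation exists (e.g. arm_system=false, escalate_key=false, evacuate=true, inspect_waiver=true, log_checklist=true, mute_channel=false, notify_kin=false, quarantine_sample=false, reconcile_appeal=false, tag_asset=false); no atom is both obligatory and forbidden, so the set is consistent.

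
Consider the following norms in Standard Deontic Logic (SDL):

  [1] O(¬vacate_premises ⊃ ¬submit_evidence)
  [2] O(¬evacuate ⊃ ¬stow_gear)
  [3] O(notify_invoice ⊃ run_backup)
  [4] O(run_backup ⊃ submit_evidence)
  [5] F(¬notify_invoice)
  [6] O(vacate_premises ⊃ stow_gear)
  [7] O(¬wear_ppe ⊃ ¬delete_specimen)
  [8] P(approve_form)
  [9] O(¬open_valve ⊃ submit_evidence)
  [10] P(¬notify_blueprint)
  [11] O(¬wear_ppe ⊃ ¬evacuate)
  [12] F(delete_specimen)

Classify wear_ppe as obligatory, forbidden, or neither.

F(¬notify_invoice) at premise 5 means O(notify_invoice).
Premise 3 is O(notify_invoice ⊃ run_backup); since O(notify_invoice), deontic closure gives O(run_backup).
Applying K to premise 4 (O(run_backup ⊃ submit_evidence)) and O(run_backup) yields O(submit_evidence).
Premise 1 is O(¬vacate_premises ⊃ ¬submit_evidence); contrapositively O(submit_evidence ⊃ vacate_premises). Since O(submit_evidence) holds, K gives O(vacate_premises).
Premise 6 is O(vacate_premises ⊃ stow_gear); since O(vacate_premises), deontic closure gives O(stow_gear).
The contrapositive of premise 2 (O(¬evacuate ⊃ ¬stow_gear)) is O(stow_gear ⊃ evacuate), and O(stow_gear) is already established, so O(evacuate).
Premise 11, O(¬wear_ppe ⊃ ¬evacuate), contraposes to O(evacuate ⊃ wear_ppe); with O(evacuate) we get O(wear_ppe).
Premises 7, 8, 9, 10, 12 do not contribute to this derivation.
Hence wear_ppe is obligatory.

Obligatory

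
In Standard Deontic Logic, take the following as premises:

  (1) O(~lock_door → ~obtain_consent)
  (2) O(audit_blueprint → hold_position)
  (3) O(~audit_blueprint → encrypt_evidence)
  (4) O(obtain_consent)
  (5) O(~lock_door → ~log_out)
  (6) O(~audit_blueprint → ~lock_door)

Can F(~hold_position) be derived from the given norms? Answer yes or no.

Yes

Premise 4 gives O(obtain_consent).
The contrapositive of premise 1 (O(~lock_door → ~obtain_consent)) is O(obtain_consent → lock_door), and O(obtain_consent) is already established, so O(lock_door).
The contrapositive of premise 6 (O(~audit_blueprint → ~lock_door)) is O(lock_door → audit_blueprint), and O(lock_door) is already established, so O(audit_blueprint).
Premise 2 is O(audit_blueprint → hold_position); since O(audit_blueprint), deontic closure gives O(hold_position).
Premises 3, 5 do not contribute to this derivation.
So O(hold_position) holds, i.e. F(~hold_position). The claim follows.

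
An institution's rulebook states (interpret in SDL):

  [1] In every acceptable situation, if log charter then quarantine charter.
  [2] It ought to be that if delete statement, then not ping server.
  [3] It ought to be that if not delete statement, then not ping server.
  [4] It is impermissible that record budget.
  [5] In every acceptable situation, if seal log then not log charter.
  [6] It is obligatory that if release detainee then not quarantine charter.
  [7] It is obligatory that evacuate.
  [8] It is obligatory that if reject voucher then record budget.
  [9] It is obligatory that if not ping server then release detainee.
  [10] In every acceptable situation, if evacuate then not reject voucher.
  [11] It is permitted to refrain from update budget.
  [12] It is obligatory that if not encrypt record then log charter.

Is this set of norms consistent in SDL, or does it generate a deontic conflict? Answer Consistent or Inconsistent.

Consistent

Premise 8 is O(reject_voucher → record_budget), but O(reject_voucher) is not derivable from the premises, so it does not yield O(record_budget).
So O(record_budget) is not derivable, and the apparent clash with O(¬record_budget) does not arise.
A world satisfying every obligation exists (e.g. delete_statement=false, encrypt_record=true, evacuate=true, log_charter=false, ping_server=false, quarantine_charter=false, record_budget=false, reject_voucher=false, release_detainee=true, seal_log=false, update_budget=false); no atom is both obligatory and forbidden, so the set is consistent.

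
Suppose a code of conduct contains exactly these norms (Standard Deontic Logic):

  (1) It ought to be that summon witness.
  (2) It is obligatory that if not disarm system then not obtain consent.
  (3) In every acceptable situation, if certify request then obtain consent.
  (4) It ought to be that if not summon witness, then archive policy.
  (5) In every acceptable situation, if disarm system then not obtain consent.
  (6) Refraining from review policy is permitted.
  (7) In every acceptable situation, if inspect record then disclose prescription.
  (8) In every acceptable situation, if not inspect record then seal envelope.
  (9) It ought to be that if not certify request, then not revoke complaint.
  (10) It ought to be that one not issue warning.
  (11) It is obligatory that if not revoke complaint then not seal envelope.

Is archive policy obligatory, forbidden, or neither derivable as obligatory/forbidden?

Premise 4 is O(¬summon_witness → archive_policy), but O(¬summon_witness) is not derivable from the premises, so it does not yield O(archive_policy).
No premise or chain of K-axiom applications forces O(archive_policy), and none forces O(¬archive_policy). So archive_policy is neither obligatory nor forbidden under these norms.

Neither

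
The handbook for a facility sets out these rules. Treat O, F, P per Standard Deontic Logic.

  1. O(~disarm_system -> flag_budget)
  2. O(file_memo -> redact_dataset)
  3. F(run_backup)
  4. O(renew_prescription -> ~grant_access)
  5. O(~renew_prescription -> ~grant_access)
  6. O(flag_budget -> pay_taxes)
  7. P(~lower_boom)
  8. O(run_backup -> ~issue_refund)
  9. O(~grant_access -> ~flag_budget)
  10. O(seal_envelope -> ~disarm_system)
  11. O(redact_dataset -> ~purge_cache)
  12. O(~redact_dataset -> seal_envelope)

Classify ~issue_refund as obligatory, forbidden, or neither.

Neither

Premise 8 is O(run_backup -> ~issue_refund), but O(run_backup) is not derivable from the premises, so it does not yield O(~issue_refund).
No premise or chain of K-axiom applications forces O(~issue_refund), and none forces O(issue_refund). So ~issue_refund is neither obligatory nor forbidden under these norms.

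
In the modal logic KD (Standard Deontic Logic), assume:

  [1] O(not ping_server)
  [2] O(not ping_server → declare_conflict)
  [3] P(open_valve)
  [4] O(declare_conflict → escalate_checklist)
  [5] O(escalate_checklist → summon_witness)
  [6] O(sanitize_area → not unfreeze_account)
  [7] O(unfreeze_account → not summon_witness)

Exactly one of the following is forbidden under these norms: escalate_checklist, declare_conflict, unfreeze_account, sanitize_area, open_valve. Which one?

unfreeze_account

Premise 1 states O(not ping_server) outright.
With premise 2, O(not ping_server → declare_conflict), the K-axiom yields O(declare_conflict).
Premise 4 is O(declare_conflict → escalate_checklist); since O(declare_conflict), deontic closure gives O(escalate_checklist).
With premise 5, O(escalate_checklist → summon_witness), the K-axiom yields O(summon_witness).
Premise 7, O(unfreeze_account → not summon_witness), contraposes to O(summon_witness → not unfreeze_account); with O(summon_witness) we get O(not unfreeze_account).
So O(not unfreeze_account) holds, i.e. unfreeze_account is forbidden. None of the other listed options is forbidden under the premises.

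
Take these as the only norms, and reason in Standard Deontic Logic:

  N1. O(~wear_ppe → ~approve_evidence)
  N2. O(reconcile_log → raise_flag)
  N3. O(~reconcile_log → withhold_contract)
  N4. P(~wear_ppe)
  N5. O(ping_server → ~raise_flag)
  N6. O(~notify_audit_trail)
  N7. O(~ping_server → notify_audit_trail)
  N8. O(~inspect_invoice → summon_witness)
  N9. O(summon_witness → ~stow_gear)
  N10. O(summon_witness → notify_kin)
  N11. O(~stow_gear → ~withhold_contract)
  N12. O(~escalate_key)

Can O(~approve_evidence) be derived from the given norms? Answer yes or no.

No

Premise 1 is O(~wear_ppe → ~approve_evidence), but O(~wear_ppe) is not derivable from the premises (the permission P(~wear_ppe) asserts only ~O(wear_ppe), not O(~wear_ppe)), so it does not yield O(~approve_evidence).
No other premise forces O(~approve_evidence). An ideal world satisfying every premise can still have ~approve_evidence false, so O(~approve_evidence) is not derivable.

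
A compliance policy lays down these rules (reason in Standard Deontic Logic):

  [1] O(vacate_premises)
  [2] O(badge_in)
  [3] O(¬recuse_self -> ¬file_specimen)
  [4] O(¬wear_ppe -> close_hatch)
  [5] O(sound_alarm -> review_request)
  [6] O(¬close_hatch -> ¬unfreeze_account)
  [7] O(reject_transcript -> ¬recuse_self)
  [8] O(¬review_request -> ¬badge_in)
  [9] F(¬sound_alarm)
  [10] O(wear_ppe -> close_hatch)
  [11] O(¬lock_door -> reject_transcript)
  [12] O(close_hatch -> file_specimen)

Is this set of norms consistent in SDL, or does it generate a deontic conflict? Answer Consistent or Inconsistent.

Consistent

Premise 8 is O(¬review_request -> ¬badge_in), but O(¬review_request) is not derivable from the premises, so it does not yield O(¬badge_in).
So O(¬badge_in) is not derivable, and the apparent clash with O(badge_in) does not arise.
A world satisfying every obligation exists (e.g. badge_in=true, close_hatch=true, file_specimen=true, lock_door=true, recuse_self=true, reject_transcript=false, review_request=true, sound_alarm=true, unfreeze_account=false, vacate_premises=true, wear_ppe=false); no atom is both obligatory and forbidden, so the set is consistent.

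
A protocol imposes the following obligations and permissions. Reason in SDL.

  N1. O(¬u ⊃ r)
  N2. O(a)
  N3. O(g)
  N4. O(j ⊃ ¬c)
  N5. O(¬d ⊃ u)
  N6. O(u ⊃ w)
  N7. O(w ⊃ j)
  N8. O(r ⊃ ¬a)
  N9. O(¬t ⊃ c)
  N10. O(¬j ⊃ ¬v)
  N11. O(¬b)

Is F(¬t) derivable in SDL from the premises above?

Yes

Premise 2 gives O(a).
The contrapositive of premise 8 (O(r ⊃ ¬a)) is O(a ⊃ ¬r), and O(a) is already established, so O(¬r).
The contrapositive of premise 1 (O(¬u ⊃ r)) is O(¬r ⊃ u), and O(¬r) is already established, so O(u).
From O(u) and premise 6, O(u ⊃ w), we obtain O(w).
Premise 7 is O(w ⊃ j); since O(w), deontic closure gives O(j).
With premise 4, O(j ⊃ ¬c), the K-axiom yields O(¬c).
Premise 9 is O(¬t ⊃ c); contrapositively O(¬c ⊃ t). Since O(¬c) holds, K gives O(t).
Premises 3, 5, 10, 11 do not contribute to this derivation.
So O(t) holds, i.e. F(¬t). The claim follows.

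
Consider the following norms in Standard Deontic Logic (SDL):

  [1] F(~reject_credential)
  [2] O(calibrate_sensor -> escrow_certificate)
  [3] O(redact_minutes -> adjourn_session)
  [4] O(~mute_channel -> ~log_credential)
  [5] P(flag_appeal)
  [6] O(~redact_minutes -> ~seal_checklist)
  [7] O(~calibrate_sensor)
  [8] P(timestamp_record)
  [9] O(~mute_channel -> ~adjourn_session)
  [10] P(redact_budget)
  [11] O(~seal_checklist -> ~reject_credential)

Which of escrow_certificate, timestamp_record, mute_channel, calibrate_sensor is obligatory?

Premise 1, F(~reject_credential), is equivalent to O(reject_credential).
Premise 11 is O(~seal_checklist -> ~reject_credential); contrapositively O(reject_credential -> seal_checklist). Since O(reject_credential) holds, K gives O(seal_checklist).
Premise 6, O(~redact_minutes -> ~seal_checklist), contraposes to O(seal_checklist -> redact_minutes); with O(seal_checklist) we get O(redact_minutes).
Applying K to premise 3 (O(redact_minutes -> adjourn_session)) and O(redact_minutes) yields O(adjourn_session).
The contrapositive of premise 9 (O(~mute_channel -> ~adjourn_session)) is O(adjourn_session -> mute_channel), and O(adjourn_session) is already established, so O(mute_channel).
So O(mute_channel) holds — mute_channel is obligatory. None of the other listed options is made obligatory by any chain of premises.

mute_channel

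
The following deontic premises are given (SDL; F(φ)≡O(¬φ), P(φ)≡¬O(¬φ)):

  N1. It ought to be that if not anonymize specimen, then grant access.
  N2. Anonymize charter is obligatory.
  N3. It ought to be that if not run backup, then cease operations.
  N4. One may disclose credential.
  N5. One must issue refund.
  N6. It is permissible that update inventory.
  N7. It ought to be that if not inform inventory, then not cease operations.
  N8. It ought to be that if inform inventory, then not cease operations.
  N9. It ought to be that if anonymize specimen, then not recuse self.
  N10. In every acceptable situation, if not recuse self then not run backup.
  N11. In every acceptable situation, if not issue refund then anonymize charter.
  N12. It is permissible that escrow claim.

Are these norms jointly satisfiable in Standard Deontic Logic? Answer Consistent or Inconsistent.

Premise 11 is O(¬issue_refund → anonymize_charter); even if O(anonymize_charter) held, inferring O(¬issue_refund) would be affirming the consequent — invalid.
So O(¬issue_refund) is not derivable, and the apparent clash with O(issue_refund) does not arise.
A world satisfying every obligation exists (e.g. anonymize_charter=true, anonymize_specimen=false, cease_operations=false, disclose_credential=false, escrow_claim=false, grant_access=true, inform_inventory=false, issue_refund=true, recuse_self=true, run_backup=true, update_inventory=false); no atom is both obligatory and forbidden, so the set is consistent.

Consistent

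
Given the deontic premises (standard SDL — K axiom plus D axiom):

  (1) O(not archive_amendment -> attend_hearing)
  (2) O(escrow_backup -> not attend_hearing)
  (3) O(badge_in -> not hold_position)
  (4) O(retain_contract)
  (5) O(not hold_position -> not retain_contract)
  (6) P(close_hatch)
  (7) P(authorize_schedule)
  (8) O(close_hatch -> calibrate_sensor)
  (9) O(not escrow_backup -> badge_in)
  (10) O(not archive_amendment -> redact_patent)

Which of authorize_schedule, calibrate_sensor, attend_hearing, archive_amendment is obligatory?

archive_amendment

From premise 4 we have O(retain_contract).
Premise 5, O(not hold_position -> not retain_contract), contraposes to O(retain_contract -> hold_position); with O(retain_contract) we get O(hold_position).
Premise 3 is O(badge_in -> not hold_position); contrapositively O(hold_position -> not badge_in). Since O(hold_position) holds, K gives O(not badge_in).
The contrapositive of premise 9 (O(not escrow_backup -> badge_in)) is O(not badge_in -> escrow_backup), and O(not badge_in) is already established, so O(escrow_backup).
Premise 2 is O(escrow_backup -> not attend_hearing); since O(escrow_backup), deontic closure gives O(not attend_hearing).
Premise 1 is O(not archive_amendment -> attend_hearing); contrapositively O(not attend_hearing -> archive_amendment). Since O(not attend_hearing) holds, K gives O(archive_amendment).
So O(archive_amendment) holds — archive_amendment is obligatory. None of the other listed options is made obligatory by any chain of premises.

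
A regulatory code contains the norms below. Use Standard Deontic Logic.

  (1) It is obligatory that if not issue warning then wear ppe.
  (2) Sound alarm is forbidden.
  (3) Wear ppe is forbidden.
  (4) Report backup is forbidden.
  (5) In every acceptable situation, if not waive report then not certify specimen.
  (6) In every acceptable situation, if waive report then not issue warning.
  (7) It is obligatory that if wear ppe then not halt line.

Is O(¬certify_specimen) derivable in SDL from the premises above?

Yes

Premise 3, F(wear_ppe), is equivalent to O(¬wear_ppe).
Premise 1 is O(¬issue_warning → wear_ppe); contrapositively O(¬wear_ppe → issue_warning). Since O(¬wear_ppe) holds, K gives O(issue_warning).
Premise 6, O(waive_report → ¬issue_warning), contraposes to O(issue_warning → ¬waive_report); with O(issue_warning) we get O(¬waive_report).
Premise 5 is O(¬waive_report → ¬certify_specimen); since O(¬waive_report), deontic closure gives O(¬certify_specimen).
Premises 2, 4, 7 do not contribute to this derivation.
So O(¬certify_specimen) follows.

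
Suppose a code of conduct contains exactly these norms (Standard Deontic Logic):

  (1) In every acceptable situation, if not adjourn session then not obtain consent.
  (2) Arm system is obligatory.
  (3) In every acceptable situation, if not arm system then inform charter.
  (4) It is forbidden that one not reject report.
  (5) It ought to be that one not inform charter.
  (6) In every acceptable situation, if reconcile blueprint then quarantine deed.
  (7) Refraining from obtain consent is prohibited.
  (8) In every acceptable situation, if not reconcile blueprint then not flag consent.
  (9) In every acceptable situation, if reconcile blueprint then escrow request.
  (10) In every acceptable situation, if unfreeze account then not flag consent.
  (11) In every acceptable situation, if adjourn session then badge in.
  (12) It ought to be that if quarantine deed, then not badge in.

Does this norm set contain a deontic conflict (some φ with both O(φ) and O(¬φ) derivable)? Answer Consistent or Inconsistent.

Premise 3 is O(¬arm_system → inform_charter), but O(¬arm_system) is not derivable from the premises, so it does not yield O(inform_charter).
So O(inform_charter) is not derivable, and the apparent clash with O(¬inform_charter) does not arise.
A world satisfying every obligation exists (e.g. adjourn_session=true, arm_system=true, badge_in=true, escrow_request=false, flag_consent=false, inform_charter=false, obtain_consent=true, quarantine_deed=false, reconcile_blueprint=false, reject_report=true, unfreeze_account=false); no atom is both obligatory and forbidden, so the set is consistent.

Consistent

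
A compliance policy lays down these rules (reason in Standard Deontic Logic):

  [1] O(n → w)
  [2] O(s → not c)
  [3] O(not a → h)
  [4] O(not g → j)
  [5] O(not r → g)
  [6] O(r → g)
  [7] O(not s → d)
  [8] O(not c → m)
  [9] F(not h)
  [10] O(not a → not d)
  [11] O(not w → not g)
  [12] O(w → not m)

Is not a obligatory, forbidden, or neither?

Premises 6 and 5 are O(r → g) and O(not r → g); every ideal world satisfies r or not r, so in either case g holds — hence O(g).
The contrapositive of premise 11 (O(not w → not g)) is O(g → w), and O(g) is already established, so O(w).
Applying K to premise 12 (O(w → not m)) and O(w) yields O(not m).
The contrapositive of premise 8 (O(not c → m)) is O(not m → c), and O(not m) is already established, so O(c).
Premise 2, O(s → not c), contraposes to O(c → not s); with O(c) we get O(not s).
With premise 7, O(not s → d), the K-axiom yields O(d).
Premise 10, O(not a → not d), contraposes to O(d → a); with O(d) we get O(a).
Premises 1, 3, 4, 9 do not contribute to this derivation.
Thus O(a), which is F(not a): not a is forbidden.

Forbidden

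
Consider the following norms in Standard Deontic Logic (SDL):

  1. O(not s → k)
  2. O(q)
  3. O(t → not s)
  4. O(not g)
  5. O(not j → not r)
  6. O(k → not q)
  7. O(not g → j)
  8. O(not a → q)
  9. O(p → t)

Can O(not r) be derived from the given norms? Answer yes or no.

Premise 5 is O(not j → not r), but O(not j) is not derivable from the premises, so it does not yield O(not r).
No other premise forces O(not r). An ideal world satisfying every premise can still have not r false, so O(not r) is not derivable.

No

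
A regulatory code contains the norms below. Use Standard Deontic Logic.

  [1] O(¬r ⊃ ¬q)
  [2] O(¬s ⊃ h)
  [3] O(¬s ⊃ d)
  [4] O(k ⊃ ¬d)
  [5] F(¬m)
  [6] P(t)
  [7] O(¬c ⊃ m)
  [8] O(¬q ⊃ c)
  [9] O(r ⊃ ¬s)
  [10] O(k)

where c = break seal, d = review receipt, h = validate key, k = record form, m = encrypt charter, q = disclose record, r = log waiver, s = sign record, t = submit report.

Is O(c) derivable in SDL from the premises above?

Yes

From premise 10 we have O(k).
With premise 4, O(k ⊃ ¬d), the K-axiom yields O(¬d).
Premise 3, O(¬s ⊃ d), contraposes to O(¬d ⊃ s); with O(¬d) we get O(s).
The contrapositive of premise 9 (O(r ⊃ ¬s)) is O(s ⊃ ¬r), and O(s) is already established, so O(¬r).
Premise 1 is O(¬r ⊃ ¬q); since O(¬r), deontic closure gives O(¬q).
Premise 8 is O(¬q ⊃ c); since O(¬q), deontic closure gives O(c).
Premises 2, 5, 6, 7 do not contribute to this derivation.
So O(c) follows.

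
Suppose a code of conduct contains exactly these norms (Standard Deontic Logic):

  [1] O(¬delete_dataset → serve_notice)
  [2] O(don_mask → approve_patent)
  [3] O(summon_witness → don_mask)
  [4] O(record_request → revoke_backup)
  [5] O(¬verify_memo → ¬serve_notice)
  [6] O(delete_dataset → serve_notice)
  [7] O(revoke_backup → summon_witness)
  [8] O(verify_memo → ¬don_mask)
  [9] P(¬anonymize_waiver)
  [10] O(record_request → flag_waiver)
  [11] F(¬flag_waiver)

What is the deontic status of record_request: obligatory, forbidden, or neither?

Forbidden

By case analysis on ¬delete_dataset: premise 1 gives O(¬delete_dataset → serve_notice) and premise 6 gives O(delete_dataset → serve_notice), so O(serve_notice) either way.
The contrapositive of premise 5 (O(¬verify_memo → ¬serve_notice)) is O(serve_notice → verify_memo), and O(serve_notice) is already established, so O(verify_memo).
Applying K to premise 8 (O(verify_memo → ¬don_mask)) and O(verify_memo) yields O(¬don_mask).
Premise 3, O(summon_witness → don_mask), contraposes to O(¬don_mask → ¬summon_witness); with O(¬don_mask) we get O(¬summon_witness).
Premise 7 is O(revoke_backup → summon_witness); contrapositively O(¬summon_witness → ¬revoke_backup). Since O(¬summon_witness) holds, K gives O(¬revoke_backup).
The contrapositive of premise 4 (O(record_request → revoke_backup)) is O(¬revoke_backup → ¬record_request), and O(¬revoke_backup) is already established, so O(¬record_request).
Premises 2, 9, 10, 11 do not contribute to this derivation.
Thus O(¬record_request), which is F(record_request): record_request is forbidden.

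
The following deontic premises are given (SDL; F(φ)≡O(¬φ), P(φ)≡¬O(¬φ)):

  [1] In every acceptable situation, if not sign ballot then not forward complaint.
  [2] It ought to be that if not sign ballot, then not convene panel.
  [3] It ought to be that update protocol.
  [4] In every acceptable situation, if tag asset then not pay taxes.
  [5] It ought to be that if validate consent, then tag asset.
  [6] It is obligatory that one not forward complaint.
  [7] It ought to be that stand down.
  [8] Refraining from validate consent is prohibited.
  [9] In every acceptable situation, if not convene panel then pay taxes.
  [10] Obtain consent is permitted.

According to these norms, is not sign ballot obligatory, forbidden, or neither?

Forbidden

F(¬validate_consent) at premise 8 means O(validate_consent).
Applying K to premise 5 (O(validate_consent → tag_asset)) and O(validate_consent) yields O(tag_asset).
From O(tag_asset) and premise 4, O(tag_asset → ¬pay_taxes), we obtain O(¬pay_taxes).
Premise 9, O(¬convene_panel → pay_taxes), contraposes to O(¬pay_taxes → convene_panel); with O(¬pay_taxes) we get O(convene_panel).
The contrapositive of premise 2 (O(¬sign_ballot → ¬convene_panel)) is O(convene_panel → sign_ballot), and O(convene_panel) is already established, so O(sign_ballot).
Premises 1, 3, 6, 7, 10 do not contribute to this derivation.
Thus O(sign_ballot), which is F(¬sign_ballot): ¬sign_ballot is forbidden.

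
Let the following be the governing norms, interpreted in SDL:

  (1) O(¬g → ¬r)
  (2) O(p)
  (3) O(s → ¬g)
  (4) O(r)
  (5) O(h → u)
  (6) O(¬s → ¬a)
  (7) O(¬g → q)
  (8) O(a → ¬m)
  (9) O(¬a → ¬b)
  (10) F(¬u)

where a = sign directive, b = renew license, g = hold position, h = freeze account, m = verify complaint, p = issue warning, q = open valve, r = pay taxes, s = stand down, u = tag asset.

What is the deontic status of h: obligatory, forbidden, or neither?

Premise 5 is O(h → u); even if O(u) held, inferring O(h) would be affirming the consequent — invalid.
No premise or chain of K-axiom applications forces O(h), and none forces O(¬h). So h is neither obligatory nor forbidden under these norms.

Neither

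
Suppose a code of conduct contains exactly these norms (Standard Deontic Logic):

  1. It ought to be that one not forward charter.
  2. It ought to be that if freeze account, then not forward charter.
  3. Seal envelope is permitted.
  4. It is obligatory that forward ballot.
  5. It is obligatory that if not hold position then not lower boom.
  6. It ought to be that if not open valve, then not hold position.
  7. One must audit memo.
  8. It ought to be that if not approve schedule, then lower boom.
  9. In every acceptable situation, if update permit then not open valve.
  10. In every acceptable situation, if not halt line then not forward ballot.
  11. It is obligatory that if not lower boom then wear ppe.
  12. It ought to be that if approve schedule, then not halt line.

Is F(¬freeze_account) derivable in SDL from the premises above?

Premise 2 is O(freeze_account → ¬forward_charter); even if O(¬forward_charter) held, inferring O(freeze_account) would be affirming the consequent — invalid.
No other premise forces O(freeze_account). An ideal world satisfying every premise can still have ¬freeze_account true, so F(¬freeze_account) is not derivable.

No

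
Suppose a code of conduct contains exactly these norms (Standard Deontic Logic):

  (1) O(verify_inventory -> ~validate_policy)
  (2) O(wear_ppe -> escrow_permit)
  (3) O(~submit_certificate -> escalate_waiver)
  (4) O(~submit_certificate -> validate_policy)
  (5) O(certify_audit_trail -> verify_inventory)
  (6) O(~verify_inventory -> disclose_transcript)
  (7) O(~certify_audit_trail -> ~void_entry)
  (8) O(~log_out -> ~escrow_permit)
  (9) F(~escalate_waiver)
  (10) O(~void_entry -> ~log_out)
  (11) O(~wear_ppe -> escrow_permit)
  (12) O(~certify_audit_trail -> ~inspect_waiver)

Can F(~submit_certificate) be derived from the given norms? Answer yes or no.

Premises 11 and 2 cover both cases: O(~wear_ppe -> escrow_permit) and O(wear_ppe -> escrow_permit). Since ~wear_ppe ∨ wear_ppe is a tautology, O(escrow_permit) follows.
The contrapositive of premise 8 (O(~log_out -> ~escrow_permit)) is O(escrow_permit -> log_out), and O(escrow_permit) is already established, so O(log_out).
The contrapositive of premise 10 (O(~void_entry -> ~log_out)) is O(log_out -> void_entry), and O(log_out) is already established, so O(void_entry).
The contrapositive of premise 7 (O(~certify_audit_trail -> ~void_entry)) is O(void_entry -> certify_audit_trail), and O(void_entry) is already established, so O(certify_audit_trail).
Applying K to premise 5 (O(certify_audit_trail -> verify_inventory)) and O(certify_audit_trail) yields O(verify_inventory).
From O(verify_inventory) and premise 1, O(verify_inventory -> ~validate_policy), we obtain O(~validate_policy).
The contrapositive of premise 4 (O(~submit_certificate -> validate_policy)) is O(~validate_policy -> submit_certificate), and O(~validate_policy) is already established, so O(submit_certificate).
Premises 3, 6, 9, 12 do not contribute to this derivation.
So O(submit_certificate) holds, i.e. F(~submit_certificate). The claim follows.

Yes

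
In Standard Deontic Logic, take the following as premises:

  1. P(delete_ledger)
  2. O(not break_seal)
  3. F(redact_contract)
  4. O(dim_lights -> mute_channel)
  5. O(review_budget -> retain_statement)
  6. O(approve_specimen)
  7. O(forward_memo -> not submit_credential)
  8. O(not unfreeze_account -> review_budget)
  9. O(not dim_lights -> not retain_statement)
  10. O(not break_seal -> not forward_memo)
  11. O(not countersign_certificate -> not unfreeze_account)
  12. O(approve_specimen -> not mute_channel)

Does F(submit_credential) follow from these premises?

No

Premise 7 is O(forward_memo -> not submit_credential), but O(forward_memo) is not derivable from the premises, so it does not yield O(not submit_credential).
No other premise forces O(not submit_credential). An ideal world satisfying every premise can still have submit_credential true, so F(submit_credential) is not derivable.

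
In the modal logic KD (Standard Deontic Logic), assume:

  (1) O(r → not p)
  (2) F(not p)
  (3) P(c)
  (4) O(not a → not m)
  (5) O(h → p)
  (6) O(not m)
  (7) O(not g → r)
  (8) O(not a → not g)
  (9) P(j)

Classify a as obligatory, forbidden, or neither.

Premise 2, F(not p), is equivalent to O(p).
The contrapositive of premise 1 (O(r → not p)) is O(p → not r), and O(p) is already established, so O(not r).
Premise 7, O(not g → r), contraposes to O(not r → g); with O(not r) we get O(g).
The contrapositive of premise 8 (O(not a → not g)) is O(g → a), and O(g) is already established, so O(a).
Premises 3, 4, 5, 6, 9 do not contribute to this derivation.
Hence a is obligatory.

Obligatory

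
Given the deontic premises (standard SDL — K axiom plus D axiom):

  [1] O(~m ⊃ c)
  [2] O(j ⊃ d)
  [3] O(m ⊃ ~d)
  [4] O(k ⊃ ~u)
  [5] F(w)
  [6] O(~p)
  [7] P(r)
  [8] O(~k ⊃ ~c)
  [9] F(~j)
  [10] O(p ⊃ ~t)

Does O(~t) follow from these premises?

No

Premise 10 is O(p ⊃ ~t), but O(p) is not derivable from the premises, so it does not yield O(~t).
No other premise forces O(~t). An ideal world satisfying every premise can still have ~t false, so O(~t) is not derivable.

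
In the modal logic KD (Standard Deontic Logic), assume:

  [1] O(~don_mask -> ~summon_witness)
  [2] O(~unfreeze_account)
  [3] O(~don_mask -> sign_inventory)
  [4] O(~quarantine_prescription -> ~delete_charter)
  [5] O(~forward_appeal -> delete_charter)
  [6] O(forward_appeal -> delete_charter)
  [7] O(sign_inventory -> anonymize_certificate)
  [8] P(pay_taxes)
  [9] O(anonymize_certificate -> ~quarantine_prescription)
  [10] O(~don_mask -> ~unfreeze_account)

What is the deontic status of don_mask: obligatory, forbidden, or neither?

Obligatory

Premises 6 and 5 are O(forward_appeal -> delete_charter) and O(~forward_appeal -> delete_charter); every ideal world satisfies forward_appeal or ~forward_appeal, so in either case delete_charter holds — hence O(delete_charter).
Premise 4, O(~quarantine_prescription -> ~delete_charter), contraposes to O(delete_charter -> quarantine_prescription); with O(delete_charter) we get O(quarantine_prescription).
The contrapositive of premise 9 (O(anonymize_certificate -> ~quarantine_prescription)) is O(quarantine_prescription -> ~anonymize_certificate), and O(quarantine_prescription) is already established, so O(~anonymize_certificate).
Premise 7, O(sign_inventory -> anonymize_certificate), contraposes to O(~anonymize_certificate -> ~sign_inventory); with O(~anonymize_certificate) we get O(~sign_inventory).
Premise 3 is O(~don_mask -> sign_inventory); contrapositively O(~sign_inventory -> don_mask). Since O(~sign_inventory) holds, K gives O(don_mask).
Premises 1, 2, 8, 10 do not contribute to this derivation.
Hence don_mask is obligatory.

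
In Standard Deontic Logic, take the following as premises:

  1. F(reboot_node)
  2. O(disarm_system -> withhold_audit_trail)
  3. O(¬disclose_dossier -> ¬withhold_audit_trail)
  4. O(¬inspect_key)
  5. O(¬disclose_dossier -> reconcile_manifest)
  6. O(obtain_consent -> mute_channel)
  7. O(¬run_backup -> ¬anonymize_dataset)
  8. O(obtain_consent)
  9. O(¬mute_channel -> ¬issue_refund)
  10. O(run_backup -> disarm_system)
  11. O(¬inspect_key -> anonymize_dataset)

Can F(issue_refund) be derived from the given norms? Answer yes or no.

No

Premise 9 is O(¬mute_channel -> ¬issue_refund), but O(¬mute_channel) is not derivable from the premises, so it does not yield O(¬issue_refund).
No other premise forces O(¬issue_refund). An ideal world satisfying every premise can still have issue_refund true, so F(issue_refund) is not derivable.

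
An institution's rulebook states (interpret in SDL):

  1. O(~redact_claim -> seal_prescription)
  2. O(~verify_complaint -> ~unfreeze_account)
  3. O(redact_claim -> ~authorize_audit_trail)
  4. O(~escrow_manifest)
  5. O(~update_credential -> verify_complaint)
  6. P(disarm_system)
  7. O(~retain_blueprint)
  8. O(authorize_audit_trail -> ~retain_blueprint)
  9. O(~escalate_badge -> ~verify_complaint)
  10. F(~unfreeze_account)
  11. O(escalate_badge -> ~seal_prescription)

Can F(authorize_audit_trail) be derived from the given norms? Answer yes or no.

Yes

F(~unfreeze_account) at premise 10 means O(unfreeze_account).
Premise 2 is O(~verify_complaint -> ~unfreeze_account); contrapositively O(unfreeze_account -> verify_complaint). Since O(unfreeze_account) holds, K gives O(verify_complaint).
Premise 9 is O(~escalate_badge -> ~verify_complaint); contrapositively O(verify_complaint -> escalate_badge). Since O(verify_complaint) holds, K gives O(escalate_badge).
Premise 11 is O(escalate_badge -> ~seal_prescription); since O(escalate_badge), deontic closure gives O(~seal_prescription).
The contrapositive of premise 1 (O(~redact_claim -> seal_prescription)) is O(~seal_prescription -> redact_claim), and O(~seal_prescription) is already established, so O(redact_claim).
Premise 3 is O(redact_claim -> ~authorize_audit_trail); since O(redact_claim), deontic closure gives O(~authorize_audit_trail).
Premises 4, 5, 6, 7, 8 do not contribute to this derivation.
So O(~authorize_audit_trail) holds, i.e. F(authorize_audit_trail). The claim follows.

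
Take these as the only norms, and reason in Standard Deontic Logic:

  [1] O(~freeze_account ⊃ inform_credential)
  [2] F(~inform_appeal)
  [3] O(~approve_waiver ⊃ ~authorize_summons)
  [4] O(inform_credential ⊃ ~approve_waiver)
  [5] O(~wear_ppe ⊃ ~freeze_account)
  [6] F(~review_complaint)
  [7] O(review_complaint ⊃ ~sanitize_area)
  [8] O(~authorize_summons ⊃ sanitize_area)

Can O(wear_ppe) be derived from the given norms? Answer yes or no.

Premise 6 is F(~review_complaint), i.e. O(review_complaint).
Premise 7 is O(review_complaint ⊃ ~sanitize_area); since O(review_complaint), deontic closure gives O(~sanitize_area).
Premise 8, O(~authorize_summons ⊃ sanitize_area), contraposes to O(~sanitize_area ⊃ authorize_summons); with O(~sanitize_area) we get O(authorize_summons).
Premise 3, O(~approve_waiver ⊃ ~authorize_summons), contraposes to O(authorize_summons ⊃ approve_waiver); with O(authorize_summons) we get O(approve_waiver).
Premise 4 is O(inform_credential ⊃ ~approve_waiver); contrapositively O(approve_waiver ⊃ ~inform_credential). Since O(approve_waiver) holds, K gives O(~inform_credential).
The contrapositive of premise 1 (O(~freeze_account ⊃ inform_credential)) is O(~inform_credential ⊃ freeze_account), and O(~inform_credential) is already established, so O(freeze_account).
Premise 5 is O(~wear_ppe ⊃ ~freeze_account); contrapositively O(freeze_account ⊃ wear_ppe). Since O(freeze_account) holds, K gives O(wear_ppe).
Premise 2 does not contribute to this derivation.
So O(wear_ppe) follows.

Yes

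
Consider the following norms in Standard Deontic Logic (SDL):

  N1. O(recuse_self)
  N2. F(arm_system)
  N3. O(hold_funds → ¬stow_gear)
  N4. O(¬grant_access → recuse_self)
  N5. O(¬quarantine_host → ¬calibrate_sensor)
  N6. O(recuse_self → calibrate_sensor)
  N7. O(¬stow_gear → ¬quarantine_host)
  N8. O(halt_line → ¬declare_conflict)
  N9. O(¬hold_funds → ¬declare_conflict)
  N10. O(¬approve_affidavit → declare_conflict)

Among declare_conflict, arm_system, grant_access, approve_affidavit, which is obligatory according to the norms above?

Premise 1 states O(recuse_self) outright.
From O(recuse_self) and premise 6, O(recuse_self → calibrate_sensor), we obtain O(calibrate_sensor).
Premise 5 is O(¬quarantine_host → ¬calibrate_sensor); contrapositively O(calibrate_sensor → quarantine_host). Since O(calibrate_sensor) holds, K gives O(quarantine_host).
Premise 7, O(¬stow_gear → ¬quarantine_host), contraposes to O(quarantine_host → stow_gear); with O(quarantine_host) we get O(stow_gear).
Premise 3, O(hold_funds → ¬stow_gear), contraposes to O(stow_gear → ¬hold_funds); with O(stow_gear) we get O(¬hold_funds).
With premise 9, O(¬hold_funds → ¬declare_conflict), the K-axiom yields O(¬declare_conflict).
Premise 10, O(¬approve_affidavit → declare_conflict), contraposes to O(¬declare_conflict → approve_affidavit); with O(¬declare_conflict) we get O(approve_affidavit).
So O(approve_affidavit) holds — approve_affidavit is obligatory. None of the other listed options is made obligatory by any chain of premises.

approve_affidavit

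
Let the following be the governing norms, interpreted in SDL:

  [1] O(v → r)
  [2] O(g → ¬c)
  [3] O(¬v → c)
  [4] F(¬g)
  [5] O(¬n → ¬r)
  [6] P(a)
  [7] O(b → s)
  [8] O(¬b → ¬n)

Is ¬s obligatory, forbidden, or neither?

Premise 4, F(¬g), is equivalent to O(g).
Applying K to premise 2 (O(g → ¬c)) and O(g) yields O(¬c).
The contrapositive of premise 3 (O(¬v → c)) is O(¬c → v), and O(¬c) is already established, so O(v).
From O(v) and premise 1, O(v → r), we obtain O(r).
Premise 5, O(¬n → ¬r), contraposes to O(r → n); with O(r) we get O(n).
Premise 8 is O(¬b → ¬n); contrapositively O(n → b). Since O(n) holds, K gives O(b).
With premise 7, O(b → s), the K-axiom yields O(s).
Premise 6 does not contribute to this derivation.
Thus O(s), which is F(¬s): ¬s is forbidden.

Forbidden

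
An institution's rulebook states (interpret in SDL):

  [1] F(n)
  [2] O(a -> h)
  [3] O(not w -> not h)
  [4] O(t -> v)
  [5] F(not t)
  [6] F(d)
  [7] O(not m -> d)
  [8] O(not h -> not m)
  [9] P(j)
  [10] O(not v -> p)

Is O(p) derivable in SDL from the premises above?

No

Premise 10 is O(not v -> p), but O(not v) is not derivable from the premises, so it does not yield O(p).
No other premise forces O(p). An ideal world satisfying every premise can still have p false, so O(p) is not derivable.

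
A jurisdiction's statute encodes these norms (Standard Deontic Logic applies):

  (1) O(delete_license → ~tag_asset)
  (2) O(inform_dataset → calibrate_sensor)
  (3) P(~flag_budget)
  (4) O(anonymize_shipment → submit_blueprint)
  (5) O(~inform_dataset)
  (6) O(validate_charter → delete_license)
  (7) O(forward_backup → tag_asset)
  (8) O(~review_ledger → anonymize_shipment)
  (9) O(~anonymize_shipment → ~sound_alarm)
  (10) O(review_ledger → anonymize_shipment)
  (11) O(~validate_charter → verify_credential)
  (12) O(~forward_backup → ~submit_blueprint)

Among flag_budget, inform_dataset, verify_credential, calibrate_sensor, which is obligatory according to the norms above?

Premises 8 and 10 cover both cases: O(~review_ledger → anonymize_shipment) and O(review_ledger → anonymize_shipment). Since ~review_ledger ∨ review_ledger is a tautology, O(anonymize_shipment) follows.
With premise 4, O(anonymize_shipment → submit_blueprint), the K-axiom yields O(submit_blueprint).
Premise 12, O(~forward_backup → ~submit_blueprint), contraposes to O(submit_blueprint → forward_backup); with O(submit_blueprint) we get O(forward_backup).
From O(forward_backup) and premise 7, O(forward_backup → tag_asset), we obtain O(tag_asset).
Premise 1, O(delete_license → ~tag_asset), contraposes to O(tag_asset → ~delete_license); with O(tag_asset) we get O(~delete_license).
Premise 6, O(validate_charter → delete_license), contraposes to O(~delete_license → ~validate_charter); with O(~delete_license) we get O(~validate_charter).
Applying K to premise 11 (O(~validate_charter → verify_credential)) and O(~validate_charter) yields O(verify_credential).
So O(verify_credential) holds — verify_credential is obligatory. None of the other listed options is made obligatory by any chain of premises.

verify_credential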